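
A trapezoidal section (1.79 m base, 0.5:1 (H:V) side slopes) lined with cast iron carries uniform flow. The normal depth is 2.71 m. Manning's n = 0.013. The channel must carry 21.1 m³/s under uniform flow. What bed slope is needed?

With bottom width b = 1.79 m and side slope z = 0.5: A = (b + zy)y = (1.79 + 0.5×2.71)×2.71 = 8.523 m²; P = b + 2y√(1+z²) = 1.79 + 2×2.71×1.118 = 7.85 m.
Hydraulic radius R = A/P = 8.523/7.85 = 1.086 m.
From Manning's equation, S = [nQ / (1 A R^(2/3))]² = [0.013 × 21.1 / (1 × 8.523 × 1.086^(2/3))]² = 0.000928.

S = 0.000928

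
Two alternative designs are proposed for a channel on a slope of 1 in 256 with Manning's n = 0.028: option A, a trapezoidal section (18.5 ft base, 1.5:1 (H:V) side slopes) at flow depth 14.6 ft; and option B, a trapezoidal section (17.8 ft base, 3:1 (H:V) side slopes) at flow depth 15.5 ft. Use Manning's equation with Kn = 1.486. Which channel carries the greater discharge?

Channel A: With bottom width b = 18.5 ft and side slope z = 1.5: A = (b + zy)y = (18.5 + 1.5×14.6)×14.6 = 589.8 ft²; P = b + 2y√(1+z²) = 18.5 + 2×14.6×1.803 = 71.14 ft. Hydraulic radius R = A/P = 589.8/71.14 = 8.291 ft. Q_A = (1.486/0.028)·589.8·8.291^(2/3)·√0.003906 = 8015 ft³/s.
Channel B: With bottom width b = 17.8 ft and side slope z = 3: A = (b + zy)y = (17.8 + 3×15.5)×15.5 = 996.6 ft²; P = b + 2y√(1+z²) = 17.8 + 2×15.5×3.162 = 115.8 ft. Hydraulic radius R = A/P = 996.6/115.8 = 8.604 ft. Q_B = (1.486/0.028)·996.6·8.604^(2/3)·√0.003906 = 13880 ft³/s.
Q_A = 8015 ft³/s vs Q_B = 13880 ft³/s, so channel B carries more.

channel B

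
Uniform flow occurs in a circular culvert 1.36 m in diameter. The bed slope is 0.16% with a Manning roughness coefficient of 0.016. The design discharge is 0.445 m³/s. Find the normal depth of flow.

Manning's equation rearranged: A R^(2/3) = nQ / (1·√S) = 0.016 × 0.445 / (√0.0016) = 0.178.
Try y = 0.527 m: A R^(2/3) = 0.225 — high.
Try y = 0.465 m: A R^(2/3) = 0.178 — ≈ 0.178.

y_n = 0.465 m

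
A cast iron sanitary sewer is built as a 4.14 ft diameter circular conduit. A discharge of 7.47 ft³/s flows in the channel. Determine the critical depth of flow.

At critical depth, Q² T / (g A³) = 1, i.e. A³/T = Q²/g = 7.47²/32.2 = 1.733.
Trying y = 0.99 ft: A³/T = 4.275 — over.
Trying y = 0.666 ft: A³/T = 0.9043 — short.
Trying y = 0.786 ft: A³/T = 1.733 — close enough.

y_c = 0.786 ft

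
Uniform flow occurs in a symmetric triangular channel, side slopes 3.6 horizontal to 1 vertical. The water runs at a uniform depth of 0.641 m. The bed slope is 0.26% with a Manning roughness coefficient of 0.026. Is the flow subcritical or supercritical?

subcritical

For a triangular section with side slope z = 3.6: A = zy² = 3.6×0.641² = 1.479 m²; P = 2y√(1+z²) = 2×0.641×3.736 = 4.79 m.
Hydraulic radius R = A/P = 1.479/4.79 = 0.3088 m.
V = (1/n) R^(2/3) √S = (1/0.026) × 0.3088^(2/3) × √0.0026 = 0.896 m/s. Hydraulic depth D_h = A/T = 1.479/4.615 = 0.3205 m.
Froude number Fr = V/√(g·D_h) = 0.896/√(9.81×0.3205) = 0.505, which is less than 1, so the flow is subcritical.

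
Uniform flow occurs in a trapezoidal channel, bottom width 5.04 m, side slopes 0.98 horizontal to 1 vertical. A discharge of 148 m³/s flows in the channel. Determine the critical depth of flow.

At critical depth, Q² T / (g A³) = 1, i.e. A³/T = Q²/g = 148²/9.81 = 2233.
Try y = 4.16 m: A³/T = 4135 — over.
Try y = 3.52 m: A³/T = 2235 — close enough.

y_c = 3.52 m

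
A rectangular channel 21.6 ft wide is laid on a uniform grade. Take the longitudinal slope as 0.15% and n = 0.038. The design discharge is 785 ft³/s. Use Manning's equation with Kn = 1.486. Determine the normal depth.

Manning's equation rearranged: A R^(2/3) = nQ / (1.486·√S) = 0.038 × 785 / (1.486 × √0.0015) = 518.3.
Try y = 6.84 ft: A R^(2/3) = 383.9 — short.
Try y = 10.1 ft: A R^(2/3) = 656.4 — over.
Try y = 8.49 ft: A R^(2/3) = 518.4 — close enough.

y_n = 8.49 ft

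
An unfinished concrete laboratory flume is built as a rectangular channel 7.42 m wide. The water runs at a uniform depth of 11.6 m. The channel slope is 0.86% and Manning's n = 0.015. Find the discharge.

Q = 1060 m³/s

Flow area A = b·y = 7.42 × 11.6 = 86.07 m². Wetted perimeter P = b + 2y = 7.42 + 2×11.6 = 30.62 m.
Hydraulic radius R = A/P = 86.07/30.62 = 2.811 m.
Manning's equation: Q = (1/n) A R^(2/3) S^(1/2) = (1/0.015) × 86.07 × 2.811^(2/3) × 0.0086^(1/2) = 1060 m³/s.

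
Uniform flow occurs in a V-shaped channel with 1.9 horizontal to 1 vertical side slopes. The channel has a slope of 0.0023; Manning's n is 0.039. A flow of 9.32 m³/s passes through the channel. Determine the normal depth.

Manning's equation rearranged: A R^(2/3) = nQ / (1·√S) = 0.039 × 9.32 / (√0.0023) = 7.579.
At y = 1.74 m: A R^(2/3) = 4.832 — low.
At y = 2.06 m: A R^(2/3) = 7.58 — matches.

y_n = 2.06 m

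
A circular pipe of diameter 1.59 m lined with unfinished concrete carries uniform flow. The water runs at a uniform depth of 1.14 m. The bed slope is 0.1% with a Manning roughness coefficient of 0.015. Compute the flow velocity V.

For a circular section of diameter D = 1.59 m at depth y = 1.14 m, the central angle is θ = 2 arccos(1 − 2y/D) = 4.039 rad. Then A = (D²/8)(θ − sin θ) = 1.524 m² and P = Dθ/2 = 3.211 m.
Hydraulic radius R = A/P = 1.524/3.211 = 0.4744 m.
From Manning's equation, V = (1/n) R^(2/3) S^(1/2) = (1/0.015) × 0.4744^(2/3) × 0.001^(1/2) = 1.28 m/s.

V = 1.28 m/s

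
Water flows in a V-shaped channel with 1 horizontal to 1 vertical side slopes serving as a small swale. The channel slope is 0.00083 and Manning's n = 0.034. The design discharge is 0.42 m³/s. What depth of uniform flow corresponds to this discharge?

y_n = 0.997 m

Manning's equation rearranged: A R^(2/3) = nQ / (1·√S) = 0.034 × 0.42 / (√0.00083) = 0.4957.
Try y = 0.712 m: A R^(2/3) = 0.2021 — low.
Try y = 0.997 m: A R^(2/3) = 0.496 — close enough.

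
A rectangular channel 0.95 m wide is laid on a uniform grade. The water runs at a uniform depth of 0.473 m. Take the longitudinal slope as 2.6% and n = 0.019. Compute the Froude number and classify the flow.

Flow area A = b·y = 0.95 × 0.473 = 0.4493 m². Wetted perimeter P = b + 2y = 0.95 + 2×0.473 = 1.896 m.
Hydraulic radius R = A/P = 0.4493/1.896 = 0.237 m.
V = (1/n) R^(2/3) √S = (1/0.019) × 0.237^(2/3) × √0.026 = 3.25 m/s. Hydraulic depth D_h = A/T = 0.4493/0.95 = 0.473 m.
Froude number Fr = V/√(g·D_h) = 3.25/√(9.81×0.473) = 1.51, which is greater than 1, so the flow is supercritical.

supercritical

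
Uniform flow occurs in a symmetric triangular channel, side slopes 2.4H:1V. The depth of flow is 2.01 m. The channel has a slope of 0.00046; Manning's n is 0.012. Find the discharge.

Q = 16.5 m³/s

For a triangular section with side slope z = 2.4: A = zy² = 2.4×2.01² = 9.696 m²; P = 2y√(1+z²) = 2×2.01×2.6 = 10.45 m.
Hydraulic radius R = A/P = 9.696/10.45 = 0.9277 m.
Manning's equation: Q = (1/n) A R^(2/3) S^(1/2) = (1/0.012) × 9.696 × 0.9277^(2/3) × 0.00046^(1/2) = 16.5 m³/s.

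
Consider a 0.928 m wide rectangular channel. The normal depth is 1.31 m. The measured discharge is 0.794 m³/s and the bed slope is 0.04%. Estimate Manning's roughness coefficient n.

n = 0.015

Flow area A = b·y = 0.928 × 1.31 = 1.216 m². Wetted perimeter P = b + 2y = 0.928 + 2×1.31 = 3.548 m.
Hydraulic radius R = A/P = 1.216/3.548 = 0.3426 m.
Rearranging Manning's equation: n = (1/Q) A R^(2/3) S^(1/2) = (1/0.794) × 1.216 × 0.3426^(2/3) × √0.0004 = 0.015.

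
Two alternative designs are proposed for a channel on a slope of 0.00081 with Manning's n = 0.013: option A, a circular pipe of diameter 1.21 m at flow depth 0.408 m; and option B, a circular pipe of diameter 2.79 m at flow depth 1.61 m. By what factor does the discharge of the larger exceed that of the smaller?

23.9

Channel A: For a circular section of diameter D = 1.21 m at depth y = 0.408 m, the central angle is θ = 2 arccos(1 − 2y/D) = 2.478 rad. Then A = (D²/8)(θ − sin θ) = 0.3409 m² and P = Dθ/2 = 1.499 m. Hydraulic radius R = A/P = 0.3409/1.499 = 0.2273 m. Q_A = (1/0.013)·0.3409·0.2273^(2/3)·√0.00081 = 0.278 m³/s.
Channel B: For a circular section of diameter D = 2.79 m at depth y = 1.61 m, the central angle is θ = 2 arccos(1 − 2y/D) = 3.451 rad. Then A = (D²/8)(θ − sin θ) = 3.654 m² and P = Dθ/2 = 4.814 m. Hydraulic radius R = A/P = 3.654/4.814 = 0.7591 m. Q_B = (1/0.013)·3.654·0.7591^(2/3)·√0.00081 = 6.657 m³/s.
The larger discharge is 6.657 m³/s and the smaller is 0.278 m³/s; the ratio is 23.9.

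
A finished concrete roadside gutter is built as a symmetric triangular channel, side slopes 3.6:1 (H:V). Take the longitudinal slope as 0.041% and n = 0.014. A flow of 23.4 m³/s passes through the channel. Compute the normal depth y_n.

y_n = 2.11 m

Manning's equation rearranged: A R^(2/3) = nQ / (1·√S) = 0.014 × 23.4 / (√0.00041) = 16.18.
At y = 2.59 m: A R^(2/3) = 27.99 — high.
At y = 1.67 m: A R^(2/3) = 8.685 — low.
At y = 2.11 m: A R^(2/3) = 16.2 — close enough.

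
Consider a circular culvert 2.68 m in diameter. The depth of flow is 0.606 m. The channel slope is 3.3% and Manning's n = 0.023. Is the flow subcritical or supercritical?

For a circular section of diameter D = 2.68 m at depth y = 0.606 m, the central angle is θ = 2 arccos(1 − 2y/D) = 1.982 rad. Then A = (D²/8)(θ − sin θ) = 0.9568 m² and P = Dθ/2 = 2.656 m.
Hydraulic radius R = A/P = 0.9568/2.656 = 0.3602 m.
V = (1/n) R^(2/3) √S = (1/0.023) × 0.3602^(2/3) × √0.033 = 3.998 m/s. Hydraulic depth D_h = A/T = 0.9568/2.242 = 0.4267 m.
Froude number Fr = V/√(g·D_h) = 3.998/√(9.81×0.4267) = 1.95, which is greater than 1, so the flow is supercritical.

supercritical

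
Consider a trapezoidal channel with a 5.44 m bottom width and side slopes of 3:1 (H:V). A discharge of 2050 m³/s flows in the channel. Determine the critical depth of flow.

y_c = 9.05 m

At critical depth, Q² T / (g A³) = 1, i.e. A³/T = Q²/g = 2050²/9.81 = 428400.
At y = 6.6 m: A³/T = 102600 — too small.
At y = 9.84 m: A³/T = 631400 — too large.
At y = 9.05 m: A³/T = 429500 — ≈ 428400.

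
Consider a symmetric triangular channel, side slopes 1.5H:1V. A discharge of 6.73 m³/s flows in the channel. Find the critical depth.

At critical depth, Q² T / (g A³) = 1, i.e. A³/T = Q²/g = 6.73²/9.81 = 4.617.
Trying y = 1.45 m: A³/T = 7.211 — too large.
Trying y = 1.33 m: A³/T = 4.682 — close enough.

y_c = 1.33 m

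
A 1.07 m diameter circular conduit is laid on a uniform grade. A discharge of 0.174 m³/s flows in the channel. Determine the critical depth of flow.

y_c = 0.227 m

At critical depth, Q² T / (g A³) = 1, i.e. A³/T = Q²/g = 0.174²/9.81 = 0.003086.
Trying y = 0.195 m: A³/T = 0.001703 — too small.
Trying y = 0.285 m: A³/T = 0.007503 — too large.
Trying y = 0.227 m: A³/T = 0.003088 — ≈ 0.003086.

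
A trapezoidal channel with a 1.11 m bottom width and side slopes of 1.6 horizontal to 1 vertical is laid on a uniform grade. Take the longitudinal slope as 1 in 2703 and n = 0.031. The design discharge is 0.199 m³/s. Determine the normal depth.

Manning's equation rearranged: A R^(2/3) = nQ / (1·√S) = 0.031 × 0.199 / (√0.00037) = 0.3207.
Try y = 0.328 m: A R^(2/3) = 0.2004 — too small.
Try y = 0.46 m: A R^(2/3) = 0.3792 — too large.
Try y = 0.421 m: A R^(2/3) = 0.32 — matches.

y_n = 0.421 m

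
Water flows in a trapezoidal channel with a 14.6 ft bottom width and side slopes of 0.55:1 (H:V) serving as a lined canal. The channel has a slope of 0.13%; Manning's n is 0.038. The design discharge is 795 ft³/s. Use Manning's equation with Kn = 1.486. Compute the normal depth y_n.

y_n = 9.49 ft

Manning's equation rearranged: A R^(2/3) = nQ / (1.486·√S) = 0.038 × 795 / (1.486 × √0.0013) = 563.8.
At y = 8.53 ft: A R^(2/3) = 470.2 — short.
At y = 10.6 ft: A R^(2/3) = 681.5 — over.
At y = 9.49 ft: A R^(2/3) = 563.6 — close enough.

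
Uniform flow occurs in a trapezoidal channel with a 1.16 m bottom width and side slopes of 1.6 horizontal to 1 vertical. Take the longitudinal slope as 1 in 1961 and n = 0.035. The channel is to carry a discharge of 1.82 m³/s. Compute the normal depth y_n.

Manning's equation rearranged: A R^(2/3) = nQ / (1·√S) = 0.035 × 1.82 / (√0.0005099) = 2.821.
At y = 1.09 m: A R^(2/3) = 2.252 — short.
At y = 1.46 m: A R^(2/3) = 4.271 — over.
At y = 1.21 m: A R^(2/3) = 2.823 — close enough.

y_n = 1.21 m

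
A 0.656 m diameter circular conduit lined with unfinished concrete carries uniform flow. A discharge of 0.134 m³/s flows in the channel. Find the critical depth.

At critical depth, Q² T / (g A³) = 1, i.e. A³/T = Q²/g = 0.134²/9.81 = 0.00183.
At y = 0.287 m: A³/T = 0.004415 — too large.
At y = 0.168 m: A³/T = 0.0005578 — too small.
At y = 0.228 m: A³/T = 0.001823 — matches.

y_c = 0.228 m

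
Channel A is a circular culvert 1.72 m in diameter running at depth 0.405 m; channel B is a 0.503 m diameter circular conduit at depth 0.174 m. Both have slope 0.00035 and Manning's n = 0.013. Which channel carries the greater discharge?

channel A

Channel A: For a circular section of diameter D = 1.72 m at depth y = 0.405 m, the central angle is θ = 2 arccos(1 − 2y/D) = 2.027 rad. Then A = (D²/8)(θ − sin θ) = 0.4174 m² and P = Dθ/2 = 1.743 m. Hydraulic radius R = A/P = 0.4174/1.743 = 0.2395 m. Q_A = (1/0.013)·0.4174·0.2395^(2/3)·√0.00035 = 0.2316 m³/s.
Channel B: For a circular section of diameter D = 0.503 m at depth y = 0.174 m, the central angle is θ = 2 arccos(1 − 2y/D) = 2.515 rad. Then A = (D²/8)(θ − sin θ) = 0.061 m² and P = Dθ/2 = 0.6325 m. Hydraulic radius R = A/P = 0.061/0.6325 = 0.09644 m. Q_B = (1/0.013)·0.061·0.09644^(2/3)·√0.00035 = 0.01846 m³/s.
Q_A = 0.2316 m³/s vs Q_B = 0.01846 m³/s, so channel A carries more.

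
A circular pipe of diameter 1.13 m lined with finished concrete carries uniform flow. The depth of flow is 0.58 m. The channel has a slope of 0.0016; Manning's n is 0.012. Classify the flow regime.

subcritical

For a circular section of diameter D = 1.13 m at depth y = 0.58 m, the central angle is θ = 2 arccos(1 − 2y/D) = 3.195 rad. Then A = (D²/8)(θ − sin θ) = 0.5184 m² and P = Dθ/2 = 1.805 m.
Hydraulic radius R = A/P = 0.5184/1.805 = 0.2872 m.
V = (1/n) R^(2/3) √S = (1/0.012) × 0.2872^(2/3) × √0.0016 = 1.451 m/s. Hydraulic depth D_h = A/T = 0.5184/1.13 = 0.4589 m.
Froude number Fr = V/√(g·D_h) = 1.451/√(9.81×0.4589) = 0.684, which is less than 1, so the flow is subcritical.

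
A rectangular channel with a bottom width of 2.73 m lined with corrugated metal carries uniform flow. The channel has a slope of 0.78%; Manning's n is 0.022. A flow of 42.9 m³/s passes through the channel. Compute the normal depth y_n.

Manning's equation rearranged: A R^(2/3) = nQ / (1·√S) = 0.022 × 42.9 / (√0.0078) = 10.69.
Try y = 2.97 m: A R^(2/3) = 7.754 — low.
Try y = 4.5 m: A R^(2/3) = 12.67 — high.
Try y = 3.89 m: A R^(2/3) = 10.69 — ≈ 10.69.

y_n = 3.89 m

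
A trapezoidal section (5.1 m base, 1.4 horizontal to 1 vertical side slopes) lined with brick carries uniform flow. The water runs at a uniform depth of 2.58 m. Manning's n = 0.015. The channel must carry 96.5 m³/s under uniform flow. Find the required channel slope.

S = 0.0022

With bottom width b = 5.1 m and side slope z = 1.4: A = (b + zy)y = (5.1 + 1.4×2.58)×2.58 = 22.48 m²; P = b + 2y√(1+z²) = 5.1 + 2×2.58×1.72 = 13.98 m.
Hydraulic radius R = A/P = 22.48/13.98 = 1.608 m.
From Manning's equation, S = [nQ / (1 A R^(2/3))]² = [0.015 × 96.5 / (1 × 22.48 × 1.608^(2/3))]² = 0.0022.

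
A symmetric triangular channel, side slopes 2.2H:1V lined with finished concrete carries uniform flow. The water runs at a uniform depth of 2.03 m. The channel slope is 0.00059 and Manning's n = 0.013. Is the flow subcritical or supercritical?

For a triangular section with side slope z = 2.2: A = zy² = 2.2×2.03² = 9.066 m²; P = 2y√(1+z²) = 2×2.03×2.417 = 9.811 m.
Hydraulic radius R = A/P = 9.066/9.811 = 0.924 m.
V = (1/n) R^(2/3) √S = (1/0.013) × 0.924^(2/3) × √0.00059 = 1.773 m/s. Hydraulic depth D_h = A/T = 9.066/8.932 = 1.015 m.
Froude number Fr = V/√(g·D_h) = 1.773/√(9.81×1.015) = 0.562, which is less than 1, so the flow is subcritical.

subcritical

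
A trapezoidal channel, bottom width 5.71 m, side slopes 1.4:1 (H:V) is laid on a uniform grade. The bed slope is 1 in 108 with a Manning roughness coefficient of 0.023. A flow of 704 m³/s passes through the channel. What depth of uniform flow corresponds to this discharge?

Manning's equation rearranged: A R^(2/3) = nQ / (1·√S) = 0.023 × 704 / (√0.009259) = 168.3.
Trying y = 4.62 m: A R^(2/3) = 106.5 — too small.
Trying y = 6.44 m: A R^(2/3) = 214.6 — too large.
Trying y = 5.75 m: A R^(2/3) = 168.3 — ≈ 168.3.

y_n = 5.75 m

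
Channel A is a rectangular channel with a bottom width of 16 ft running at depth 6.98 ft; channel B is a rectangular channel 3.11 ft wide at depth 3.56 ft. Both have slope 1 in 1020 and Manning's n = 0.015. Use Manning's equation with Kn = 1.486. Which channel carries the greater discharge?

channel A

Channel A: Flow area A = b·y = 16 × 6.98 = 111.7 ft². Wetted perimeter P = b + 2y = 16 + 2×6.98 = 29.96 ft. Hydraulic radius R = A/P = 111.7/29.96 = 3.728 ft. Q_A = (1.486/0.015)·111.7·3.728^(2/3)·√0.0009804 = 832.8 ft³/s.
Channel B: Flow area A = b·y = 3.11 × 3.56 = 11.07 ft². Wetted perimeter P = b + 2y = 3.11 + 2×3.56 = 10.23 ft. Hydraulic radius R = A/P = 11.07/10.23 = 1.082 ft. Q_B = (1.486/0.015)·11.07·1.082^(2/3)·√0.0009804 = 36.2 ft³/s.
Q_A = 832.8 ft³/s vs Q_B = 36.2 ft³/s, so channel A carries more.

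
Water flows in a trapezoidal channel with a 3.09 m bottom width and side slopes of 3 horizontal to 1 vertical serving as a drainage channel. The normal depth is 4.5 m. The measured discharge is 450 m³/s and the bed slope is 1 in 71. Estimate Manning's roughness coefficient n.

With bottom width b = 3.09 m and side slope z = 3: A = (b + zy)y = (3.09 + 3×4.5)×4.5 = 74.66 m²; P = b + 2y√(1+z²) = 3.09 + 2×4.5×3.162 = 31.55 m.
Hydraulic radius R = A/P = 74.66/31.55 = 2.366 m.
Rearranging Manning's equation: n = (1/Q) A R^(2/3) S^(1/2) = (1/450) × 74.66 × 2.366^(2/3) × √0.01408 = 0.035.

n = 0.035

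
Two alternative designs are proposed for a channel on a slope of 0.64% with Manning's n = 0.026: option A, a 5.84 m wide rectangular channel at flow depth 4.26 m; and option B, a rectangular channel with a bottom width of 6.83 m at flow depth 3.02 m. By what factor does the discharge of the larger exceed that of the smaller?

1.27

Channel A: Flow area A = b·y = 5.84 × 4.26 = 24.88 m². Wetted perimeter P = b + 2y = 5.84 + 2×4.26 = 14.36 m. Hydraulic radius R = A/P = 24.88/14.36 = 1.732 m. Q_A = (1/0.026)·24.88·1.732^(2/3)·√0.0064 = 110.4 m³/s.
Channel B: Flow area A = b·y = 6.83 × 3.02 = 20.63 m². Wetted perimeter P = b + 2y = 6.83 + 2×3.02 = 12.87 m. Hydraulic radius R = A/P = 20.63/12.87 = 1.603 m. Q_B = (1/0.026)·20.63·1.603^(2/3)·√0.0064 = 86.92 m³/s.
The larger discharge is 110.4 m³/s and the smaller is 86.92 m³/s; the ratio is 1.27.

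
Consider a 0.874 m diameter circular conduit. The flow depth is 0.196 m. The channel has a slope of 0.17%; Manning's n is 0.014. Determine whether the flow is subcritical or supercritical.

For a circular section of diameter D = 0.874 m at depth y = 0.196 m, the central angle is θ = 2 arccos(1 − 2y/D) = 1.973 rad. Then A = (D²/8)(θ − sin θ) = 0.1006 m² and P = Dθ/2 = 0.8623 m.
Hydraulic radius R = A/P = 0.1006/0.8623 = 0.1166 m.
V = (1/n) R^(2/3) √S = (1/0.014) × 0.1166^(2/3) × √0.0017 = 0.703 m/s. Hydraulic depth D_h = A/T = 0.1006/0.7291 = 0.1379 m.
Froude number Fr = V/√(g·D_h) = 0.703/√(9.81×0.1379) = 0.604, which is less than 1, so the flow is subcritical.

subcritical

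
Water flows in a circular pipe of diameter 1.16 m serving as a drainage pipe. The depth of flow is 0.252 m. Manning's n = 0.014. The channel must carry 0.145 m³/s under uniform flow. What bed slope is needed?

S = 0.0018

For a circular section of diameter D = 1.16 m at depth y = 0.252 m, the central angle is θ = 2 arccos(1 − 2y/D) = 1.939 rad. Then A = (D²/8)(θ − sin θ) = 0.1693 m² and P = Dθ/2 = 1.125 m.
Hydraulic radius R = A/P = 0.1693/1.125 = 0.1505 m.
From Manning's equation, S = [nQ / (1 A R^(2/3))]² = [0.014 × 0.145 / (1 × 0.1693 × 0.1505^(2/3))]² = 0.0018.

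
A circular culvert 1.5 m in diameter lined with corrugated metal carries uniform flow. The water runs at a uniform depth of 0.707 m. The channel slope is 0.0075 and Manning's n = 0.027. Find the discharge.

Q = 1.33 m³/s

For a circular section of diameter D = 1.5 m at depth y = 0.707 m, the central angle is θ = 2 arccos(1 − 2y/D) = 3.027 rad. Then A = (D²/8)(θ − sin θ) = 0.8191 m² and P = Dθ/2 = 2.27 m.
Hydraulic radius R = A/P = 0.8191/2.27 = 0.3608 m.
Manning's equation: Q = (1/n) A R^(2/3) S^(1/2) = (1/0.027) × 0.8191 × 0.3608^(2/3) × 0.0075^(1/2) = 1.33 m³/s.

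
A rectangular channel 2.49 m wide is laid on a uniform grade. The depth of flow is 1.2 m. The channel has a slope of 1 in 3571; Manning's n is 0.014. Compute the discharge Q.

Q = 2.57 m³/s

Flow area A = b·y = 2.49 × 1.2 = 2.988 m². Wetted perimeter P = b + 2y = 2.49 + 2×1.2 = 4.89 m.
Hydraulic radius R = A/P = 2.988/4.89 = 0.611 m.
Manning's equation: Q = (1/n) A R^(2/3) S^(1/2) = (1/0.014) × 2.988 × 0.611^(2/3) × 0.00028^(1/2) = 2.57 m³/s.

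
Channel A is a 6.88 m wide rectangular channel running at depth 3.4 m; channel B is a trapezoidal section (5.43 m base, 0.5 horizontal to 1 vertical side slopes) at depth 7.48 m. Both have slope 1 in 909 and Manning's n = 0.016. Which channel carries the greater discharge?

channel B

Channel A: Flow area A = b·y = 6.88 × 3.4 = 23.39 m². Wetted perimeter P = b + 2y = 6.88 + 2×3.4 = 13.68 m. Hydraulic radius R = A/P = 23.39/13.68 = 1.71 m. Q_A = (1/0.016)·23.39·1.71^(2/3)·√0.0011 = 69.34 m³/s.
Channel B: With bottom width b = 5.43 m and side slope z = 0.5: A = (b + zy)y = (5.43 + 0.5×7.48)×7.48 = 68.59 m²; P = b + 2y√(1+z²) = 5.43 + 2×7.48×1.118 = 22.16 m. Hydraulic radius R = A/P = 68.59/22.16 = 3.096 m. Q_B = (1/0.016)·68.59·3.096^(2/3)·√0.0011 = 302 m³/s.
Q_A = 69.34 m³/s vs Q_B = 302 m³/s, so channel B carries more.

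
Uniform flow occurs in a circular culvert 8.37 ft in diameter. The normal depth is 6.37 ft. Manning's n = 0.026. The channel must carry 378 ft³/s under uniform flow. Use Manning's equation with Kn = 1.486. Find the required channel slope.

S = 0.00628

For a circular section of diameter D = 8.37 ft at depth y = 6.37 ft, the central angle is θ = 2 arccos(1 − 2y/D) = 4.24 rad. Then A = (D²/8)(θ − sin θ) = 44.93 ft² and P = Dθ/2 = 17.75 ft.
Hydraulic radius R = A/P = 44.93/17.75 = 2.532 ft.
From Manning's equation, S = [nQ / (1.486 A R^(2/3))]² = [0.026 × 378 / (1.486 × 44.93 × 2.532^(2/3))]² = 0.00628.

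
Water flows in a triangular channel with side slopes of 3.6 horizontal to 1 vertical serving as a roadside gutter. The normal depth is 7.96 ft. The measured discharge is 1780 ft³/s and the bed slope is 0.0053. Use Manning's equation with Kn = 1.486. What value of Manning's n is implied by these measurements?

n = 0.034

For a triangular section with side slope z = 3.6: A = zy² = 3.6×7.96² = 228.1 ft²; P = 2y√(1+z²) = 2×7.96×3.736 = 59.48 ft.
Hydraulic radius R = A/P = 228.1/59.48 = 3.835 ft.
Rearranging Manning's equation: n = (1.486/Q) A R^(2/3) S^(1/2) = (1.486/1780) × 228.1 × 3.835^(2/3) × √0.0053 = 0.034.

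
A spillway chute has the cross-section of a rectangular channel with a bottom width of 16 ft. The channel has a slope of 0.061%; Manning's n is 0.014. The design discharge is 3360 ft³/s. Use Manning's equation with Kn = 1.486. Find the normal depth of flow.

Manning's equation rearranged: A R^(2/3) = nQ / (1.486·√S) = 0.014 × 3360 / (1.486 × √0.00061) = 1282.
Try y = 29.7 ft: A R^(2/3) = 1621 — too large.
Try y = 19.3 ft: A R^(2/3) = 980.2 — too small.
Try y = 24.2 ft: A R^(2/3) = 1280 — close enough.

y_n = 24.2 ft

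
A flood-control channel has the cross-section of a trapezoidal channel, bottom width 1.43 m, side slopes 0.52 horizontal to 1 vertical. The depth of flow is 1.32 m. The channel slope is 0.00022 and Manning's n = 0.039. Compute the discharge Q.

With bottom width b = 1.43 m and side slope z = 0.52: A = (b + zy)y = (1.43 + 0.52×1.32)×1.32 = 2.794 m²; P = b + 2y√(1+z²) = 1.43 + 2×1.32×1.127 = 4.406 m.
Hydraulic radius R = A/P = 2.794/4.406 = 0.6341 m.
Manning's equation: Q = (1/n) A R^(2/3) S^(1/2) = (1/0.039) × 2.794 × 0.6341^(2/3) × 0.00022^(1/2) = 0.784 m³/s.

Q = 0.784 m³/s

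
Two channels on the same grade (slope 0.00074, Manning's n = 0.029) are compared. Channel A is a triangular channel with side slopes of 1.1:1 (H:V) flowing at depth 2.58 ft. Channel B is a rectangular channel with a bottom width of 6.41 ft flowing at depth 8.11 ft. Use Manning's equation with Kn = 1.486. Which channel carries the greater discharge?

Channel A: For a triangular section with side slope z = 1.1: A = zy² = 1.1×2.58² = 7.322 ft²; P = 2y√(1+z²) = 2×2.58×1.487 = 7.671 ft. Hydraulic radius R = A/P = 7.322/7.671 = 0.9545 ft. Q_A = (1.486/0.029)·7.322·0.9545^(2/3)·√0.00074 = 9.894 ft³/s.
Channel B: Flow area A = b·y = 6.41 × 8.11 = 51.99 ft². Wetted perimeter P = b + 2y = 6.41 + 2×8.11 = 22.63 ft. Hydraulic radius R = A/P = 51.99/22.63 = 2.297 ft. Q_B = (1.486/0.029)·51.99·2.297^(2/3)·√0.00074 = 126.2 ft³/s.
Q_A = 9.894 ft³/s vs Q_B = 126.2 ft³/s, so channel B carries more.

channel B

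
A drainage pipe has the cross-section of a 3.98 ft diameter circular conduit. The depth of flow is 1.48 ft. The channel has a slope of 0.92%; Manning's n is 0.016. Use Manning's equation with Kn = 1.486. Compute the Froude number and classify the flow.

supercritical

For a circular section of diameter D = 3.98 ft at depth y = 1.48 ft, the central angle is θ = 2 arccos(1 − 2y/D) = 2.623 rad. Then A = (D²/8)(θ − sin θ) = 4.213 ft² and P = Dθ/2 = 5.22 ft.
Hydraulic radius R = A/P = 4.213/5.22 = 0.8071 ft.
V = (1.486/n) R^(2/3) √S = (1.486/0.016) × 0.8071^(2/3) × √0.0092 = 7.722 ft/s. Hydraulic depth D_h = A/T = 4.213/3.847 = 1.095 ft.
Froude number Fr = V/√(g·D_h) = 7.722/√(32.2×1.095) = 1.3, which is greater than 1, so the flow is supercritical.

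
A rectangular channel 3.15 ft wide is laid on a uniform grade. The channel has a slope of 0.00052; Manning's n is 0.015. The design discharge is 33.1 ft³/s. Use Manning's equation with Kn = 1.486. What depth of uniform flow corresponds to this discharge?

Manning's equation rearranged: A R^(2/3) = nQ / (1.486·√S) = 0.015 × 33.1 / (1.486 × √0.00052) = 14.65.
Try y = 2.89 ft: A R^(2/3) = 9.221 — too small.
Try y = 5.16 ft: A R^(2/3) = 18.42 — too large.
Try y = 4.24 ft: A R^(2/3) = 14.65 — close enough.

y_n = 4.24 ft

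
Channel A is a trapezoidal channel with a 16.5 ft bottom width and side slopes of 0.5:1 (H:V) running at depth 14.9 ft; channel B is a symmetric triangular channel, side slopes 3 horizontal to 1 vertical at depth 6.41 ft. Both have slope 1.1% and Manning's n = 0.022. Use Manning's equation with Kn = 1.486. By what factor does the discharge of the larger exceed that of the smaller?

5.13

Channel A: With bottom width b = 16.5 ft and side slope z = 0.5: A = (b + zy)y = (16.5 + 0.5×14.9)×14.9 = 356.9 ft²; P = b + 2y√(1+z²) = 16.5 + 2×14.9×1.118 = 49.82 ft. Hydraulic radius R = A/P = 356.9/49.82 = 7.163 ft. Q_A = (1.486/0.022)·356.9·7.163^(2/3)·√0.011 = 9394 ft³/s.
Channel B: For a triangular section with side slope z = 3: A = zy² = 3×6.41² = 123.3 ft²; P = 2y√(1+z²) = 2×6.41×3.162 = 40.54 ft. Hydraulic radius R = A/P = 123.3/40.54 = 3.041 ft. Q_B = (1.486/0.022)·123.3·3.041^(2/3)·√0.011 = 1833 ft³/s.
The larger discharge is 9394 ft³/s and the smaller is 1833 ft³/s; the ratio is 5.13.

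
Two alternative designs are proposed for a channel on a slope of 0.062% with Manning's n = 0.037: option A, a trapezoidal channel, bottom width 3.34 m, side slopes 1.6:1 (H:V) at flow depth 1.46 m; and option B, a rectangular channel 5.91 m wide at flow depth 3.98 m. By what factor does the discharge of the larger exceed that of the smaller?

Channel A: With bottom width b = 3.34 m and side slope z = 1.6: A = (b + zy)y = (3.34 + 1.6×1.46)×1.46 = 8.287 m²; P = b + 2y√(1+z²) = 3.34 + 2×1.46×1.887 = 8.849 m. Hydraulic radius R = A/P = 8.287/8.849 = 0.9364 m. Q_A = (1/0.037)·8.287·0.9364^(2/3)·√0.00062 = 5.338 m³/s.
Channel B: Flow area A = b·y = 5.91 × 3.98 = 23.52 m². Wetted perimeter P = b + 2y = 5.91 + 2×3.98 = 13.87 m. Hydraulic radius R = A/P = 23.52/13.87 = 1.696 m. Q_B = (1/0.037)·23.52·1.696^(2/3)·√0.00062 = 22.51 m³/s.
The larger discharge is 22.51 m³/s and the smaller is 5.338 m³/s; the ratio is 4.22.

4.22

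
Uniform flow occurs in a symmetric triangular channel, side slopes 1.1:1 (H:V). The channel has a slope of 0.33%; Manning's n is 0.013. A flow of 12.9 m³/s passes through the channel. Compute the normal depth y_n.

Manning's equation rearranged: A R^(2/3) = nQ / (1·√S) = 0.013 × 12.9 / (√0.0033) = 2.919.
Trying y = 1.29 m: A R^(2/3) = 1.118 — too small.
Trying y = 2.14 m: A R^(2/3) = 4.311 — too large.
Trying y = 1.85 m: A R^(2/3) = 2.924 — matches.

y_n = 1.85 m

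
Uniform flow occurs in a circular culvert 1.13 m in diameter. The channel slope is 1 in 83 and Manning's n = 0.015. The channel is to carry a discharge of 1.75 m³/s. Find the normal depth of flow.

y_n = 0.601 m

Manning's equation rearranged: A R^(2/3) = nQ / (1·√S) = 0.015 × 1.75 / (√0.01205) = 0.2391.
Try y = 0.462 m: A R^(2/3) = 0.1514 — too small.
Try y = 0.734 m: A R^(2/3) = 0.3263 — too large.
Try y = 0.601 m: A R^(2/3) = 0.2394 — close enough.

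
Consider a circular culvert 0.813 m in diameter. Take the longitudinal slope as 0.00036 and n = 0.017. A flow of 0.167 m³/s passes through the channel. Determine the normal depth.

Manning's equation rearranged: A R^(2/3) = nQ / (1·√S) = 0.017 × 0.167 / (√0.00036) = 0.1496.
At y = 0.686 m: A R^(2/3) = 0.1839 — over.
At y = 0.567 m: A R^(2/3) = 0.1495 — close enough.

y_n = 0.567 m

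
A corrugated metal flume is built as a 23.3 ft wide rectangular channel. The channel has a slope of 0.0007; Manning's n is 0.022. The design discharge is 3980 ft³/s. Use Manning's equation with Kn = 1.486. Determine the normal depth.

Manning's equation rearranged: A R^(2/3) = nQ / (1.486·√S) = 0.022 × 3980 / (1.486 × √0.0007) = 2227.
At y = 16.6 ft: A R^(2/3) = 1394 — short.
At y = 24.2 ft: A R^(2/3) = 2230 — matches.

y_n = 24.2 ft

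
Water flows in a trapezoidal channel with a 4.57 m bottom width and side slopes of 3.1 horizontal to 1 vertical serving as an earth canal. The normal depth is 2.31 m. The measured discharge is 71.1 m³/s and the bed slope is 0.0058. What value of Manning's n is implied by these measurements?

With bottom width b = 4.57 m and side slope z = 3.1: A = (b + zy)y = (4.57 + 3.1×2.31)×2.31 = 27.1 m²; P = b + 2y√(1+z²) = 4.57 + 2×2.31×3.257 = 19.62 m.
Hydraulic radius R = A/P = 27.1/19.62 = 1.381 m.
Rearranging Manning's equation: n = (1/Q) A R^(2/3) S^(1/2) = (1/71.1) × 27.1 × 1.381^(2/3) × √0.0058 = 0.036.

n = 0.036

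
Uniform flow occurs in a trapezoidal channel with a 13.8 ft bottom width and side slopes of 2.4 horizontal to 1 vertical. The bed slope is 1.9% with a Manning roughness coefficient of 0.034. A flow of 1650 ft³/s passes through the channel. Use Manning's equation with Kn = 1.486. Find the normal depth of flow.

Manning's equation rearranged: A R^(2/3) = nQ / (1.486·√S) = 0.034 × 1650 / (1.486 × √0.019) = 273.9.
At y = 5.65 ft: A R^(2/3) = 361.8 — too large.
At y = 3.63 ft: A R^(2/3) = 150.6 — too small.
At y = 4.92 ft: A R^(2/3) = 273.5 — matches.

y_n = 4.92 ft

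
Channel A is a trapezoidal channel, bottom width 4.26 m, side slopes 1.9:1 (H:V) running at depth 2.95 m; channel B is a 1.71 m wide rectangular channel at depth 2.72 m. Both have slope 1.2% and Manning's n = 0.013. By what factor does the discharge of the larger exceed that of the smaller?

Channel A: With bottom width b = 4.26 m and side slope z = 1.9: A = (b + zy)y = (4.26 + 1.9×2.95)×2.95 = 29.1 m²; P = b + 2y√(1+z²) = 4.26 + 2×2.95×2.147 = 16.93 m. Hydraulic radius R = A/P = 29.1/16.93 = 1.719 m. Q_A = (1/0.013)·29.1·1.719^(2/3)·√0.012 = 351.9 m³/s.
Channel B: Flow area A = b·y = 1.71 × 2.72 = 4.651 m². Wetted perimeter P = b + 2y = 1.71 + 2×2.72 = 7.15 m. Hydraulic radius R = A/P = 4.651/7.15 = 0.6505 m. Q_B = (1/0.013)·4.651·0.6505^(2/3)·√0.012 = 29.43 m³/s.
The larger discharge is 351.9 m³/s and the smaller is 29.43 m³/s; the ratio is 12.

12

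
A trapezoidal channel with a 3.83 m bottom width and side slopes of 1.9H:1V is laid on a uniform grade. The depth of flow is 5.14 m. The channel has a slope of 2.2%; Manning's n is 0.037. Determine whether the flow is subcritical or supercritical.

supercritical

With bottom width b = 3.83 m and side slope z = 1.9: A = (b + zy)y = (3.83 + 1.9×5.14)×5.14 = 69.88 m²; P = b + 2y√(1+z²) = 3.83 + 2×5.14×2.147 = 25.9 m.
Hydraulic radius R = A/P = 69.88/25.9 = 2.698 m.
V = (1/n) R^(2/3) √S = (1/0.037) × 2.698^(2/3) × √0.022 = 7.769 m/s. Hydraulic depth D_h = A/T = 69.88/23.36 = 2.991 m.
Froude number Fr = V/√(g·D_h) = 7.769/√(9.81×2.991) = 1.43, which is greater than 1, so the flow is supercritical.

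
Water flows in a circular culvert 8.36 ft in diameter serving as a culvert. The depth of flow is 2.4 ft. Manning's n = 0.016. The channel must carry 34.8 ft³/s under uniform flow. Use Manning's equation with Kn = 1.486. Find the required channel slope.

S = 0.000539

For a circular section of diameter D = 8.36 ft at depth y = 2.4 ft, the central angle is θ = 2 arccos(1 − 2y/D) = 2.262 rad. Then A = (D²/8)(θ − sin θ) = 13.03 ft² and P = Dθ/2 = 9.454 ft.
Hydraulic radius R = A/P = 13.03/9.454 = 1.378 ft.
From Manning's equation, S = [nQ / (1.486 A R^(2/3))]² = [0.016 × 34.8 / (1.486 × 13.03 × 1.378^(2/3))]² = 0.000539.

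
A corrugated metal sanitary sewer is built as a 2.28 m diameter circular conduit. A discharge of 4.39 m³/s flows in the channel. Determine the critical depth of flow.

y_c = 0.964 m

At critical depth, Q² T / (g A³) = 1, i.e. A³/T = Q²/g = 4.39²/9.81 = 1.965.
At y = 0.678 m: A³/T = 0.5056 — too small.
At y = 1.05 m: A³/T = 2.725 — too large.
At y = 0.964 m: A³/T = 1.964 — close enough.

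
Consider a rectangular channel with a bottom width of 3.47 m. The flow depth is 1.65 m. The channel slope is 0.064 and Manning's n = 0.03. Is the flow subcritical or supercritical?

supercritical

Flow area A = b·y = 3.47 × 1.65 = 5.726 m². Wetted perimeter P = b + 2y = 3.47 + 2×1.65 = 6.77 m.
Hydraulic radius R = A/P = 5.726/6.77 = 0.8457 m.
V = (1/n) R^(2/3) √S = (1/0.03) × 0.8457^(2/3) × √0.064 = 7.541 m/s. Hydraulic depth D_h = A/T = 5.726/3.47 = 1.65 m.
Froude number Fr = V/√(g·D_h) = 7.541/√(9.81×1.65) = 1.87, which is greater than 1, so the flow is supercritical.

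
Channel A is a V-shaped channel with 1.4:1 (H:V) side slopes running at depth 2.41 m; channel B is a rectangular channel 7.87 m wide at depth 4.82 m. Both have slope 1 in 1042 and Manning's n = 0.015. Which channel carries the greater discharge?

Channel A: For a triangular section with side slope z = 1.4: A = zy² = 1.4×2.41² = 8.131 m²; P = 2y√(1+z²) = 2×2.41×1.72 = 8.293 m. Hydraulic radius R = A/P = 8.131/8.293 = 0.9805 m. Q_A = (1/0.015)·8.131·0.9805^(2/3)·√0.0009597 = 16.57 m³/s.
Channel B: Flow area A = b·y = 7.87 × 4.82 = 37.93 m². Wetted perimeter P = b + 2y = 7.87 + 2×4.82 = 17.51 m. Hydraulic radius R = A/P = 37.93/17.51 = 2.166 m. Q_B = (1/0.015)·37.93·2.166^(2/3)·√0.0009597 = 131.2 m³/s.
Q_A = 16.57 m³/s vs Q_B = 131.2 m³/s, so channel B carries more.

channel B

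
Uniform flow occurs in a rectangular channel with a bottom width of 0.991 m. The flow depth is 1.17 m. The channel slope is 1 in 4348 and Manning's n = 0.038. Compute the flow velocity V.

V = 0.197 m/s

Flow area A = b·y = 0.991 × 1.17 = 1.159 m². Wetted perimeter P = b + 2y = 0.991 + 2×1.17 = 3.331 m.
Hydraulic radius R = A/P = 1.159/3.331 = 0.3481 m.
From Manning's equation, V = (1/n) R^(2/3) S^(1/2) = (1/0.038) × 0.3481^(2/3) × 0.00023^(1/2) = 0.197 m/s.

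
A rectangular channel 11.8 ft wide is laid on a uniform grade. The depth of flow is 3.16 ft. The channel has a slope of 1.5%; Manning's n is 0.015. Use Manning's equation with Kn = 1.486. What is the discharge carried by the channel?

Flow area A = b·y = 11.8 × 3.16 = 37.29 ft². Wetted perimeter P = b + 2y = 11.8 + 2×3.16 = 18.12 ft.
Hydraulic radius R = A/P = 37.29/18.12 = 2.058 ft.
Manning's equation: Q = (1.486/n) A R^(2/3) S^(1/2) = (1.486/0.015) × 37.29 × 2.058^(2/3) × 0.015^(1/2) = 732 ft³/s.

Q = 732 ft³/s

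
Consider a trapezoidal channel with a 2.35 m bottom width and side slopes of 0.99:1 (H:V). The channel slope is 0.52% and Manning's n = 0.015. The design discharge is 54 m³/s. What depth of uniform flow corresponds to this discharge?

y_n = 2.22 m

Manning's equation rearranged: A R^(2/3) = nQ / (1·√S) = 0.015 × 54 / (√0.0052) = 11.23.
Trying y = 2.67 m: A R^(2/3) = 16.3 — high.
Trying y = 1.56 m: A R^(2/3) = 5.669 — low.
Trying y = 2.22 m: A R^(2/3) = 11.24 — ≈ 11.23.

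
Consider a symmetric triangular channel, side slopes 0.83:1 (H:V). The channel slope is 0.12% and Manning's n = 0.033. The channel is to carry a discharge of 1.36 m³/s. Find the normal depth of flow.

Manning's equation rearranged: A R^(2/3) = nQ / (1·√S) = 0.033 × 1.36 / (√0.0012) = 1.296.
Try y = 1.27 m: A R^(2/3) = 0.7335 — short.
Try y = 1.57 m: A R^(2/3) = 1.291 — matches.

y_n = 1.57 m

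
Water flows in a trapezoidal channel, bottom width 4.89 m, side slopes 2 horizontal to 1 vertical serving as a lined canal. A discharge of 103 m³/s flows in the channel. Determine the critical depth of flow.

y_c = 2.54 m

At critical depth, Q² T / (g A³) = 1, i.e. A³/T = Q²/g = 103²/9.81 = 1081.
Try y = 2.94 m: A³/T = 1907 — high.
Try y = 2.29 m: A³/T = 725.9 — low.
Try y = 2.54 m: A³/T = 1079 — close enough.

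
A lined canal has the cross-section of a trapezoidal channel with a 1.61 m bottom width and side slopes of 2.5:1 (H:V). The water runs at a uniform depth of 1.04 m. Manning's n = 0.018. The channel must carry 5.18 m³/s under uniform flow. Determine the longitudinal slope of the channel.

S = 0.000882

With bottom width b = 1.61 m and side slope z = 2.5: A = (b + zy)y = (1.61 + 2.5×1.04)×1.04 = 4.378 m²; P = b + 2y√(1+z²) = 1.61 + 2×1.04×2.693 = 7.211 m.
Hydraulic radius R = A/P = 4.378/7.211 = 0.6072 m.
From Manning's equation, S = [nQ / (1 A R^(2/3))]² = [0.018 × 5.18 / (1 × 4.378 × 0.6072^(2/3))]² = 0.000882.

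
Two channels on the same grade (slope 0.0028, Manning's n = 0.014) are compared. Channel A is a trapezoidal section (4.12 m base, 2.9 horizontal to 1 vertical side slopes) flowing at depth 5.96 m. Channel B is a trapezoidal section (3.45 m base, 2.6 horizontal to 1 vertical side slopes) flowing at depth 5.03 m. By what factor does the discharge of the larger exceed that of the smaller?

1.72

Channel A: With bottom width b = 4.12 m and side slope z = 2.9: A = (b + zy)y = (4.12 + 2.9×5.96)×5.96 = 127.6 m²; P = b + 2y√(1+z²) = 4.12 + 2×5.96×3.068 = 40.69 m. Hydraulic radius R = A/P = 127.6/40.69 = 3.135 m. Q_A = (1/0.014)·127.6·3.135^(2/3)·√0.0028 = 1033 m³/s.
Channel B: With bottom width b = 3.45 m and side slope z = 2.6: A = (b + zy)y = (3.45 + 2.6×5.03)×5.03 = 83.14 m²; P = b + 2y√(1+z²) = 3.45 + 2×5.03×2.786 = 31.47 m. Hydraulic radius R = A/P = 83.14/31.47 = 2.641 m. Q_B = (1/0.014)·83.14·2.641^(2/3)·√0.0028 = 600.4 m³/s.
The larger discharge is 1033 m³/s and the smaller is 600.4 m³/s; the ratio is 1.72.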